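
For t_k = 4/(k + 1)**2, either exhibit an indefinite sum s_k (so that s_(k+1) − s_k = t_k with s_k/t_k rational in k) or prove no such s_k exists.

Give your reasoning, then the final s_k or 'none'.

The ratio is (k + 1)**2/(k + 2)**2.
So A=k**2 + 2*k + 1 and B=k**2 + 4*k + 4, with C=1.
Need (k**2 + 2*k + 1)·f(k+1) − (k**2 + 2*k + 1)·f(k) = 1.
From deg A=2, deg B=2, deg C=0: d=0.
f = c0 ⇒ A·f(k+1) − B(k−1)·f(k) − C = -1. The system {-1 = 0} is inconsistent; no antidifference.

none — t_k is not Gosper-summable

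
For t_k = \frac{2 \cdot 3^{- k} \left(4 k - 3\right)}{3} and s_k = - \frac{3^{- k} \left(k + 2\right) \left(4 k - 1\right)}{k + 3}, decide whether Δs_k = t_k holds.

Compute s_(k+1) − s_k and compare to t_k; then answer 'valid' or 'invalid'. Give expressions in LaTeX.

Invalid: residual \frac{3^{- k} \left(- 8 k^{2} - 30 k + 21\right)}{3 \left(k^{2} + 7 k + 12\right)} ≠ 0.

s_(k+1) = -(k + 3)*(4*k + 3)/(3*3**k*(k + 4))
s_(k+1) − s_k = (8*k**3 + 42*k**2 + 24*k - 51)/(3*3**k*(k**2 + 7*k + 12))
(s_(k+1) − s_k) − t_k = (-8*k**2 - 30*k + 21)/(3*3**k*(k**2 + 7*k + 12))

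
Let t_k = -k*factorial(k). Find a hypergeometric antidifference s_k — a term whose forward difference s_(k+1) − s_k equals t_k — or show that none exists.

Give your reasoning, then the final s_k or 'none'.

s_k = -factorial(k)

Step 1: r(k) = (k + 1)**2/k.
Gosper form: A/B · C(k+1)/C(k) with A=k + 1, B=1, C=k.
Set up (k + 1)·f(k+1) − (1)·f(k) − (k) = 0.
deg f ≤ 0 (via 1,0,1).
Solving with deg f ≤ 0: f(k) = 1.
Certificate R = B(k−1)f/C = 1/k gives s_k = -factorial(k).
s_(k+1) − s_k = -k*factorial(k) = t_k.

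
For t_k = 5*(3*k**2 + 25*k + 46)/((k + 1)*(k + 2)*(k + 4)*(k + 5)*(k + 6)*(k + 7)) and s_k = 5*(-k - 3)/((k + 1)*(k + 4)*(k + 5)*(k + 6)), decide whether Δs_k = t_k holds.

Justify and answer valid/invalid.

Invalid: residual 20*(-2*k - 5)/(k**6 + 25*k**5 + 247*k**4 + 1219*k**3 + 3112*k**2 + 3796*k + 1680) ≠ 0.

s_(k+1) = 5*(-k - 4)/((k + 2)*(k + 5)*(k + 6)*(k + 7))
s_(k+1) − s_k = 5*(3*k**2 + 17*k + 26)/(k**6 + 25*k**5 + 247*k**4 + 1219*k**3 + 3112*k**2 + 3796*k + 1680)
(s_(k+1) − s_k) − t_k = 20*(-2*k - 5)/(k**6 + 25*k**5 + 247*k**4 + 1219*k**3 + 3112*k**2 + 3796*k + 1680)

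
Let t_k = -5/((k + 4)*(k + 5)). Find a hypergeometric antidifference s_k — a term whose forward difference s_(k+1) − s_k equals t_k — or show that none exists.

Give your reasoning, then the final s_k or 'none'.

Ratio r(k) = (k + 4)/(k + 6).
Normal form (A,B,C) = (k + 4, k + 6, 1).
Need (k + 4)·f(k+1) − (k + 5)·f(k) = 1.
Degrees (1,1,0) ⇒ d ≤ 1.
Solve for f: f(k) = k/4 (degree 1 ≤ 1).
So s_k = (B(k−1)f/C)·t_k = (k*(k + 5)/4)·t_k = -5*k/(4*k + 16).
Verify: -5/(k**2 + 9*k + 20) matches t_k.

s_k = -5*k/(4*k + 16)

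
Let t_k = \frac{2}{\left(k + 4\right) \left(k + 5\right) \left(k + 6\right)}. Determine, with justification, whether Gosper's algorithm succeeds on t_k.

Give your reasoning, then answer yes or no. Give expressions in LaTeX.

Yes. s_k = \frac{k \left(k + 9\right)}{20 \left(k + 4\right) \left(k + 5\right)}.

r(k) = (k + 4)/(k + 7) after simplifying.
Normal form (A,B,C) = (k + 4, k + 7, 1).
Set up (k + 4)·f(k+1) − (k + 6)·f(k) − (1) = 0.
Bound: deg f ≤ 2.
Coefficient equations give f(k) = k*(k + 9)/40.
Get s_k = R·t_k = k*(k + 9)/(20*(k + 4)*(k + 5)) with R(k) = B(k−1)f(k)/C(k) = k*(k + 6)*(k + 9)/40.
s_(k+1) − s_k = 2/(k**3 + 15*k**2 + 74*k + 120) = t_k.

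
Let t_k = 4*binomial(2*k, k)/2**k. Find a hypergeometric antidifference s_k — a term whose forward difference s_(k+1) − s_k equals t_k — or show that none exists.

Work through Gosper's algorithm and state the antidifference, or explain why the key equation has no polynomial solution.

none — t_k is not Gosper-summable

t_(k+1)/t_k = (2*k + 1)/(k + 1).
Normal form (A,B,C) = (2*k + 1, k + 1, 1).
f must satisfy (2*k + 1)·f(k+1) − (k)·f(k) = 1.
Bound: deg f ≤ -1.
Negative degree bound (-1): no f exists, t_k not Gosper-summable.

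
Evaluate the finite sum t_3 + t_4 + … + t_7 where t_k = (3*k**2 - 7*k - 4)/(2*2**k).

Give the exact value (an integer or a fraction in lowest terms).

r(k) = (3*k**2 - k - 8)/(2*(3*k**2 - 7*k - 4)) after simplifying.
A = 1/2, B = 1, C = k**2 - 7*k/3 - 4/3.
Need (1/2)·f(k+1) − (1)·f(k) = k**2 - 7*k/3 - 4/3.
deg f ≤ 2 (via 0,0,2).
A polynomial solution: f(k) = -2*(k - 1)*(3*k + 2)/3.
Certificate R = B(k−1)f/C = -2*(k - 1)*(3*k + 2)/(3*k**2 - 7*k - 4) gives s_k = (-3*k**2 + k + 2)/2**k.
Check: Δs_k = (3*k**2 - 7*k - 4)/(2*2**k). ✓
Σ_(k=3)^(7) t_k = s_(8) − s_(3) = -91/128 − (-11/4) = 261/128.

Σ = 261/128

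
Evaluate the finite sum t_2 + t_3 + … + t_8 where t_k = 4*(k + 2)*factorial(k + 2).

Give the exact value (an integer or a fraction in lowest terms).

Step 1: r(k) = (k + 3)**2/(k + 2).
A = k + 3, B = 1, C = k + 2.
Key eq: (k + 3)·f(k+1) = (1)·f(k) + (k + 2).
d = 0 from the (1,0,1) case.
Match coefficients ⇒ f(k) = 1.
Get s_k = R·t_k = 4*factorial(k + 2) with R(k) = B(k−1)f(k)/C(k) = 1/(k + 2).
Δs = 4*(k + 2)*factorial(k + 2), as required.
Evaluate s at k=9 and k=2: 159667200 and 96; difference 159667104.

Σ = 159667104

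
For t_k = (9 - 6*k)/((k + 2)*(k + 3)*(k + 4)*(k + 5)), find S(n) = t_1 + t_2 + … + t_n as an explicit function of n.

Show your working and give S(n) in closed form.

t_(k+1)/t_k = (k + 2)*(2*k - 1)/((k + 6)*(2*k - 3)).
Factor: A=k + 2; B=k + 6; C=k - 3/2.
Set up (k + 2)·f(k+1) − (k + 5)·f(k) − (k - 3/2) = 0.
From deg A=1, deg B=1, deg C=1: d=3.
Solving with deg f ≤ 3: f(k) = -k*(k**2 + 9*k + 98)/144.
Then R = B(k−1)f/C = -k*(k + 5)*(k**2 + 9*k + 98)/(72*(2*k - 3)), so s_k = R(k)·t_k = k*(k**2 + 9*k + 98)/(24*(k + 2)*(k + 3)*(k + 4)).
Check: Δs_k = 3*(3 - 2*k)/(k**4 + 14*k**3 + 71*k**2 + 154*k + 120). ✓
s_(n+1) = (n**3 + 12*n**2 + 119*n + 108)/(24*(n**3 + 12*n**2 + 47*n + 60)) and s_(1) = 3/40, so S(n) = n*(-n**2 - 12*n + 43)/(30*(n**3 + 12*n**2 + 47*n + 60)).

S(n) = n*(-n**2 - 12*n + 43)/(30*(n**3 + 12*n**2 + 47*n + 60))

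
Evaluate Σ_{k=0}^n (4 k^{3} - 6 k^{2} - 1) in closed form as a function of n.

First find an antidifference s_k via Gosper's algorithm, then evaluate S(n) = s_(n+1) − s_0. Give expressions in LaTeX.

S(n) = n^{4} - 2 n^{2} - 2 n - 1

Compute t_(k+1)/t_k: get (4*k**3 + 6*k**2 - 3)/(4*k**3 - 6*k**2 - 1).
Factor: A=1; B=1; C=k**3 - 3*k**2/2 - 1/4.
Solve (1)·f(k+1) − (1)·f(k) = k**3 - 3*k**2/2 - 1/4.
From deg A=0, deg B=0, deg C=3: d=4.
Solve for f: f(k) = k*(k**3 - 4*k**2 + 4*k - 2)/4 (degree 4 ≤ 4).
R(k) = B(k−1)·f(k)/C(k) = k*(k**3 - 4*k**2 + 4*k - 2)/(4*k**3 - 6*k**2 - 1); s_k = R·t_k = k*(k**3 - 4*k**2 + 4*k - 2).
Verify: 4*k**3 - 6*k**2 - 1 matches t_k.
Evaluate: s_(n+1) = n**4 - 2*n**2 - 2*n - 1; subtract s_(0) = 0 ⇒ S(n) = n**4 - 2*n**2 - 2*n - 1.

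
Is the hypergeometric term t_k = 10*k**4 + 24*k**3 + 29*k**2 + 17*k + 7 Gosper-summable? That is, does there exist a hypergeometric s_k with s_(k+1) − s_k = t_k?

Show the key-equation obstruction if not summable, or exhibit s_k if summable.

Step 1: r(k) = (10*k**4 + 64*k**3 + 161*k**2 + 187*k + 87)/(10*k**4 + 24*k**3 + 29*k**2 + 17*k + 7).
Take A(k)=1, B(k)=1, C(k)=k**4 + 12*k**3/5 + 29*k**2/10 + 17*k/10 + 7/10.
Set up (1)·f(k+1) − (1)·f(k) − (k**4 + 12*k**3/5 + 29*k**2/10 + 17*k/10 + 7/10) = 0.
Degrees (0,0,4) ⇒ d ≤ 5.
Solving with deg f ≤ 5: f(k) = k*(2*k**4 + k**3 + k**2 + 3)/10.
Certificate R = B(k−1)f/C = k*(2*k**4 + k**3 + k**2 + 3)/(10*k**4 + 24*k**3 + 29*k**2 + 17*k + 7) gives s_k = k*(2*k**4 + k**3 + k**2 + 3).
Verify: 10*k**4 + 24*k**3 + 29*k**2 + 17*k + 7 matches t_k.

Yes. s_k = k*(2*k**4 + k**3 + k**2 + 3).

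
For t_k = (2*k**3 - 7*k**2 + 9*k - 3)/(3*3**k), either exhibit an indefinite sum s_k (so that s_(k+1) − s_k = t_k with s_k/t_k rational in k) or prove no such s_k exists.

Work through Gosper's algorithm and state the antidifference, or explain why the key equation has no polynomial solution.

s_k = k*(-k**2 + 2*k - 4)/3**k

Ratio r(k) = (2*k**3 - k**2 + k + 1)/(3*(2*k**3 - 7*k**2 + 9*k - 3)).
Normal form (A,B,C) = (1/3, 1, k**3 - 7*k**2/2 + 9*k/2 - 3/2).
Solve (1/3)·f(k+1) − (1)·f(k) = k**3 - 7*k**2/2 + 9*k/2 - 3/2.
Degrees (0,0,3) ⇒ d ≤ 3.
Solve for f: f(k) = -3*k*(k**2 - 2*k + 4)/2 (degree 3 ≤ 3).
So s_k = (B(k−1)f/C)·t_k = (-3*k*(k**2 - 2*k + 4)/((2*k - 1)*(k**2 - 3*k + 3)))·t_k = k*(-k**2 + 2*k - 4)/3**k.
Verify: (2*k**3 - 7*k**2 + 9*k - 3)/(3*3**k) matches t_k.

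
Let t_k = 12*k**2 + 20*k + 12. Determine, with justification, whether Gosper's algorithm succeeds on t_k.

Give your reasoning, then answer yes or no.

The ratio is (3*k**2 + 11*k + 11)/(3*k**2 + 5*k + 3).
So A=1 and B=1, with C=k**2 + 5*k/3 + 1.
Set up (1)·f(k+1) − (1)·f(k) − (k**2 + 5*k/3 + 1) = 0.
From deg A=0, deg B=0, deg C=2: d=3.
Coefficient equations give f(k) = k*(k**2 + k + 1)/3.
Then R = B(k−1)f/C = k*(k**2 + k + 1)/(3*k**2 + 5*k + 3), so s_k = R(k)·t_k = 4*k*(k**2 + k + 1).
Check: Δs_k = 12*k**2 + 20*k + 12. ✓

Yes. s_k = 4*k*(k**2 + k + 1).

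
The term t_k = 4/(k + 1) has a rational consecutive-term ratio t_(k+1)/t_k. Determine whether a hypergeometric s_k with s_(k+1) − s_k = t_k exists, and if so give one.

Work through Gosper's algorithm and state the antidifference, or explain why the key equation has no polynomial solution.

r(k) = (k + 1)/(k + 2) after simplifying.
Gosper form: A/B · C(k+1)/C(k) with A=k + 1, B=k + 2, C=1.
Set up (k + 1)·f(k+1) − (k + 1)·f(k) − (1) = 0.
Bound: deg f ≤ 0.
f = c0 ⇒ A·f(k+1) − B(k−1)·f(k) − C = -1. The system {-1 = 0} is inconsistent; no antidifference.

none — t_k is not Gosper-summable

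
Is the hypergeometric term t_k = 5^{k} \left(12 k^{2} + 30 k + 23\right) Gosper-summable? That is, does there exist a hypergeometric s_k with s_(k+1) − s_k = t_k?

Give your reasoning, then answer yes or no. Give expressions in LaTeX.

Yes. s_k = 5^{k} \left(3 k^{2} + 2\right).

The ratio is 5*(12*k**2 + 54*k + 65)/(12*k**2 + 30*k + 23).
So A=5 and B=1, with C=k**2 + 5*k/2 + 23/12.
f must satisfy (5)·f(k+1) − (1)·f(k) = k**2 + 5*k/2 + 23/12.
Bound: deg f ≤ 2.
Solving with deg f ≤ 2: f(k) = (3*k**2 + 2)/12.
Get s_k = R·t_k = 5**k*(3*k**2 + 2) with R(k) = B(k−1)f(k)/C(k) = (3*k**2 + 2)/(12*k**2 + 30*k + 23).
Verify: 5**k*(12*k**2 + 30*k + 23) matches t_k.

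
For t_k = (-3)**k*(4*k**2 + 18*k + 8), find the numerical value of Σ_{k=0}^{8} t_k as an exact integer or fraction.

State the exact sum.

Ratio r(k) = 3*(-2*k**2 - 13*k - 15)/(2*k**2 + 9*k + 4).
Factor: A=-3; B=1; C=k**2 + 9*k/2 + 2.
Key eq: (-3)·f(k+1) = (1)·f(k) + (k**2 + 9*k/2 + 2).
Degrees (0,0,2) ⇒ d ≤ 2.
Solve for f: f(k) = -(k**2 + 3*k - 1)/4 (degree 2 ≤ 2).
Then R = B(k−1)f/C = -(k**2 + 3*k - 1)/(2*(k + 4)*(2*k + 1)), so s_k = R(k)·t_k = (-3)**k*(-k**2 - 3*k + 1).
Check: Δs_k = (-3)**k*(4*k**2 + 18*k + 8). ✓
Sum = s_(9) − s_(0); s_(9) = 2106081, s_(0) = 1 ⇒ 2106080.

Σ = 2106080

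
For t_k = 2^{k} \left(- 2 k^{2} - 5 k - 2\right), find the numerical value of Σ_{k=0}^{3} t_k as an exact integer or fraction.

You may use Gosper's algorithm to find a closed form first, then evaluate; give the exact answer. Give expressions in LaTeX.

Σ = -380

Step 1: r(k) = 2*(2*k**2 + 9*k + 9)/(2*k**2 + 5*k + 2).
Gosper form: A/B · C(k+1)/C(k) with A=2, B=1, C=k**2 + 5*k/2 + 1.
Need (2)·f(k+1) − (1)·f(k) = k**2 + 5*k/2 + 1.
Degrees (0,0,2) ⇒ d ≤ 2.
A polynomial solution: f(k) = (2*k**2 - 3*k + 4)/2.
R(k) = B(k−1)·f(k)/C(k) = (2*k**2 - 3*k + 4)/((k + 2)*(2*k + 1)); s_k = R·t_k = 2**k*(-2*k**2 + 3*k - 4).
Check: Δs_k = 2**k*(-2*k**2 - 5*k - 2). ✓
Evaluate s at k=4 and k=0: -384 and -4; difference -380.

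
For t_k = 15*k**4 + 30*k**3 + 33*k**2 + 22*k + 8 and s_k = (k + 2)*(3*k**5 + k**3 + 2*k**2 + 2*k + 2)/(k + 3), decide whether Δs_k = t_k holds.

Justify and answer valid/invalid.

Invalid: residual (-12*k**5 - 75*k**4 - 122*k**3 - 119*k**2 - 72*k - 22)/(k**2 + 7*k + 12) ≠ 0.

s_(k+1) = (k + 3)*(2*k + 3*(k + 1)**5 + (k + 1)**3 + 2*(k + 1)**2 + 4)/(k + 4)
s_(k+1) − s_k = (15*k**6 + 123*k**5 + 348*k**4 + 491*k**3 + 439*k**2 + 248*k + 74)/(k**2 + 7*k + 12)
(s_(k+1) − s_k) − t_k = (-12*k**5 - 75*k**4 - 122*k**3 - 119*k**2 - 72*k - 22)/(k**2 + 7*k + 12)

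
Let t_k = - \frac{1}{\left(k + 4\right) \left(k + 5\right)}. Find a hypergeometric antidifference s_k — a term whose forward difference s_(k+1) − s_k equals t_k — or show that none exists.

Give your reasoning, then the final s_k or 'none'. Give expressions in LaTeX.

r(k) = (k + 4)/(k + 6) after simplifying.
Gosper form: A/B · C(k+1)/C(k) with A=k + 4, B=k + 6, C=1.
Need (k + 4)·f(k+1) − (k + 5)·f(k) = 1.
Degrees (1,1,0) ⇒ d ≤ 1.
Coefficient equations give f(k) = k/4.
Get s_k = R·t_k = -k/(4*k + 16) with R(k) = B(k−1)f(k)/C(k) = k*(k + 5)/4.
Check: Δs_k = -1/(k**2 + 9*k + 20). ✓

s_k = - \frac{k}{4 k + 16}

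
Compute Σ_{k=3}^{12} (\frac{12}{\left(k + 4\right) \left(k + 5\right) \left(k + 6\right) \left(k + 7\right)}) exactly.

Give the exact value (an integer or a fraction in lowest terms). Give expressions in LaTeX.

Σ = 295/40698

Ratio r(k) = (k + 4)/(k + 8).
Take A(k)=k + 4, B(k)=k + 8, C(k)=1.
Key eq: (k + 4)·f(k+1) = (k + 7)·f(k) + (1).
Degrees (1,1,0) ⇒ d ≤ 3.
Match coefficients ⇒ f(k) = k*(k**2 + 15*k + 74)/360.
Then R = B(k−1)f/C = k*(k + 7)*(k**2 + 15*k + 74)/360, so s_k = R(k)·t_k = k*(k**2 + 15*k + 74)/(30*(k + 4)*(k + 5)*(k + 6)).
Δs = 12/(k**4 + 22*k**3 + 179*k**2 + 638*k + 840), as required.
Σ_(k=3)^(12) t_k = s_(13) − s_(3) = 949/29070 − (8/315) = 295/40698.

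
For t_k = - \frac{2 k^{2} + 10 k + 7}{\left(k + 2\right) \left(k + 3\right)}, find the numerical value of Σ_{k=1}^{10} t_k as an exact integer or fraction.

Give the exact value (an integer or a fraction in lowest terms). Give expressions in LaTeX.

Σ = -730/39

t_(k+1)/t_k = (k + 2)*(10*k + 2*(k + 1)**2 + 17)/((k + 4)*(2*k**2 + 10*k + 7)).
So A=k + 2 and B=k + 4, with C=k**2 + 5*k + 7/2.
Key eq: (k + 2)·f(k+1) = (k + 3)·f(k) + (k**2 + 5*k + 7/2).
Degrees (1,1,2) ⇒ d ≤ 2.
Coefficient equations give f(k) = k*(4*k + 3)/4.
R(k) = B(k−1)·f(k)/C(k) = k*(k + 3)*(4*k + 3)/(2*(2*k**2 + 10*k + 7)); s_k = R·t_k = k*(-4*k - 3)/(2*(k + 2)).
Verify: (-2*k**2 - 10*k - 7)/(k**2 + 5*k + 6) matches t_k.
Evaluate s at k=11 and k=1: -517/26 and -7/6; difference -730/39.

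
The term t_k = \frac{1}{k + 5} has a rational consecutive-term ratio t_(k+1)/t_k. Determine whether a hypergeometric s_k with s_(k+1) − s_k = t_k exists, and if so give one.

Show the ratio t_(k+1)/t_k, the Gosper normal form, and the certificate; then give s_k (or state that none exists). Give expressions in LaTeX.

none — t_k is not Gosper-summable

Compute t_(k+1)/t_k: get (k + 5)/(k + 6).
Gosper form: A/B · C(k+1)/C(k) with A=k + 5, B=k + 6, C=1.
Need (k + 5)·f(k+1) − (k + 5)·f(k) = 1.
deg f ≤ 0 (via 1,1,0).
Write f(k) = c0. Then LHS − RHS = -1, requiring -1 = 0: contradictory. No certificate.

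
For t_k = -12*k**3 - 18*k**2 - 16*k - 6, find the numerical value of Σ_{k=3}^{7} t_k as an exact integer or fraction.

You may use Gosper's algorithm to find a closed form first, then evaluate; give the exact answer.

Ratio r(k) = (6*k**3 + 27*k**2 + 44*k + 26)/(6*k**3 + 9*k**2 + 8*k + 3).
So A=1 and B=1, with C=k**3 + 3*k**2/2 + 4*k/3 + 1/2.
f must satisfy (1)·f(k+1) − (1)·f(k) = k**3 + 3*k**2/2 + 4*k/3 + 1/2.
deg f ≤ 4 (via 0,0,3).
Solving with deg f ≤ 4: f(k) = k*(3*k**3 + 2*k + 1)/12.
Then R = B(k−1)f/C = k*(3*k**3 + 2*k + 1)/(2*(6*k**3 + 9*k**2 + 8*k + 3)), so s_k = R(k)·t_k = k*(-3*k**3 - 2*k - 1).
Verify: -12*k**3 - 18*k**2 - 16*k - 6 matches t_k.
Σ_(k=3)^(7) t_k = s_(8) − s_(3) = -12424 − (-264) = -12160.

Σ = -12160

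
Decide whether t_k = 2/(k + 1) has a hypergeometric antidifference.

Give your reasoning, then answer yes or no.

No — the linear system for f has no solution.

Compute t_(k+1)/t_k: get (k + 1)/(k + 2).
Take A(k)=k + 1, B(k)=k + 2, C(k)=1.
Key eq: (k + 1)·f(k+1) = (k + 1)·f(k) + (1).
d = 0 from the (1,1,0) case.
Generic f = c0 gives residual -1; -1 = 0 cannot hold, so t_k is not Gosper-summable.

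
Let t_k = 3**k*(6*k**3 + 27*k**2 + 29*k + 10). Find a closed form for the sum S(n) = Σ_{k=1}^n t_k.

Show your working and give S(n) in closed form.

S(n) = 9*3**n*n**3 + 27*3**n*n**2 + 30*3**n*n + 9*3**n - 9

Compute t_(k+1)/t_k: get 3*(6*k**3 + 45*k**2 + 101*k + 72)/(6*k**3 + 27*k**2 + 29*k + 10).
So A=3 and B=1, with C=k**3 + 9*k**2/2 + 29*k/6 + 5/3.
f must satisfy (3)·f(k+1) − (1)·f(k) = k**3 + 9*k**2/2 + 29*k/6 + 5/3.
Degrees (0,0,3) ⇒ d ≤ 3.
A polynomial solution: f(k) = (3*k**3 + k - 1)/6.
Certificate R = B(k−1)f/C = (3*k**3 + k - 1)/(6*k**3 + 27*k**2 + 29*k + 10) gives s_k = 3**k*(3*k**3 + k - 1).
s_(k+1) − s_k = 3**k*(6*k**3 + 27*k**2 + 29*k + 10) = t_k.
Evaluate: s_(n+1) = 3**(n + 1)*(3*n**3 + 9*n**2 + 10*n + 3); subtract s_(1) = 9 ⇒ S(n) = 9*3**n*n**3 + 27*3**n*n**2 + 30*3**n*n + 9*3**n - 9.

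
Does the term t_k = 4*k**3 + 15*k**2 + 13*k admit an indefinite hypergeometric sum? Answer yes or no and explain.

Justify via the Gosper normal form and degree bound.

Yes. s_k = k*(k**3 + 3*k**2 - 4).

Ratio r(k) = (4*k**3 + 27*k**2 + 55*k + 32)/(k*(4*k**2 + 15*k + 13)).
Take A(k)=1, B(k)=1, C(k)=k**3 + 15*k**2/4 + 13*k/4.
f must satisfy (1)·f(k+1) − (1)·f(k) = k**3 + 15*k**2/4 + 13*k/4.
deg f ≤ 4 (via 0,0,3).
Solving with deg f ≤ 4: f(k) = k*(k - 1)*(k + 2)**2/4.
So s_k = (B(k−1)f/C)·t_k = ((k - 1)*(k + 2)**2/(4*k**2 + 15*k + 13))·t_k = k*(k**3 + 3*k**2 - 4).
Check: Δs_k = k*(4*k**2 + 15*k + 13). ✓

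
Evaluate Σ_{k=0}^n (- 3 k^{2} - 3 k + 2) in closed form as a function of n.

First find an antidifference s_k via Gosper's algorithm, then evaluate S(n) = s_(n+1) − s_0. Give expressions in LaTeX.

Step 1: r(k) = (3*k**2 + 9*k + 4)/(3*k**2 + 3*k - 2).
A = 1, B = 1, C = k**2 + k - 2/3.
Need (1)·f(k+1) − (1)·f(k) = k**2 + k - 2/3.
Degrees (0,0,2) ⇒ d ≤ 3.
Solving with deg f ≤ 3: f(k) = k*(k**2 - 3)/3.
Certificate R = B(k−1)f/C = k*(k**2 - 3)/(3*k**2 + 3*k - 2) gives s_k = k*(3 - k**2).
Δs = -3*k**2 - 3*k + 2, as required.
Telescope: S(n) = s_(n+1) − s_(0) = -n**3 - 3*n**2 + 2 − (0) = -n**3 - 3*n**2 + 2.

S(n) = - n^{3} - 3 n^{2} + 2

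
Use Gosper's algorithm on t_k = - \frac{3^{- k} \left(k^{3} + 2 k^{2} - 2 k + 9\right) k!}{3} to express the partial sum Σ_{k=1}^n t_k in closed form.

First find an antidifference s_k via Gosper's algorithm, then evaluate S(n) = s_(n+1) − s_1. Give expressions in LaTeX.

The ratio is (k**4 + 6*k**3 + 10*k**2 + 15*k + 10)/(3*(k**3 + 2*k**2 - 2*k + 9)).
Gosper form: A/B · C(k+1)/C(k) with A=k/3 + 1/3, B=1, C=k**3 + 2*k**2 - 2*k + 9.
Key eq: (k/3 + 1/3)·f(k+1) = (1)·f(k) + (k**3 + 2*k**2 - 2*k + 9).
deg f ≤ 2 (via 1,0,3).
Coefficient equations give f(k) = 3*(k - 1)*(k + 3).
Get s_k = R·t_k = -(k - 1)*(k + 3)*factorial(k)/3**k with R(k) = B(k−1)f(k)/C(k) = 3*(k - 1)*(k + 3)/(k**3 + 2*k**2 - 2*k + 9).
Verify: -(k**3 + 2*k**2 - 2*k + 9)*factorial(k)/(3*3**k) matches t_k.
Evaluate: s_(n+1) = -3**(-n - 1)*n*(n + 4)*factorial(n + 1); subtract s_(1) = 0 ⇒ S(n) = -3**(-n - 1)*n*(n + 4)*factorial(n + 1).

S(n) = - 3^{- n - 1} n \left(n + 4\right) \left(n + 1\right)!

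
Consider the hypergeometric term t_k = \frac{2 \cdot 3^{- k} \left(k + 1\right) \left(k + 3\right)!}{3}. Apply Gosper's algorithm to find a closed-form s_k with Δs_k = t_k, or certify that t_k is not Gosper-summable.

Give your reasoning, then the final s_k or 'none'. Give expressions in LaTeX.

Ratio r(k) = (k + 2)*(k + 4)/(3*(k + 1)).
A = k/3 + 4/3, B = 1, C = k + 1.
Solve (k/3 + 4/3)·f(k+1) − (1)·f(k) = k + 1.
d = 0 from the (1,0,1) case.
Solve for f: f(k) = 3 (degree 0 ≤ 0).
So s_k = (B(k−1)f/C)·t_k = (3/(k + 1))·t_k = 2*factorial(k + 3)/3**k.
Check: Δs_k = 2*(k + 1)*factorial(k + 3)/(3*3**k). ✓

s_k = 2 \cdot 3^{- k} \left(k + 3\right)!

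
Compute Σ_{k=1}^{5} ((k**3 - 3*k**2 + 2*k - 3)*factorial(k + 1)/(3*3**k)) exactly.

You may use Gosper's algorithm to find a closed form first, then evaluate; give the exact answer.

Step 1: r(k) = (k**4 + 2*k**3 - k**2 - 5*k - 6)/(3*(k**3 - 3*k**2 + 2*k - 3)).
A = k/3 + 2/3, B = 1, C = k**3 - 3*k**2 + 2*k - 3.
f must satisfy (k/3 + 2/3)·f(k+1) − (1)·f(k) = k**3 - 3*k**2 + 2*k - 3.
Bound: deg f ≤ 2.
A polynomial solution: f(k) = 3*(k**2 - 4*k - 3).
R(k) = B(k−1)·f(k)/C(k) = 3*(k**2 - 4*k - 3)/(k**3 - 3*k**2 + 2*k - 3); s_k = R·t_k = (k**2 - 4*k - 3)*factorial(k + 1)/3**k.
s_(k+1) − s_k = (k**3 - 3*k**2 + 2*k - 3)*factorial(k + 1)/(3*3**k) = t_k.
Telescoping: Σ = s_(6) − s_(1) = 560/9 − (-4) = 596/9.

Σ = 596/9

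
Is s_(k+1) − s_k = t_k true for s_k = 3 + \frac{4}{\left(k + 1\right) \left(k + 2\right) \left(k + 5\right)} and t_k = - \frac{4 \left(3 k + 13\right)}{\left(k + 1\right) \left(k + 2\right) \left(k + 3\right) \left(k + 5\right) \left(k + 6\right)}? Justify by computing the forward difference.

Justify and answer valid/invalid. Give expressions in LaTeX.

s_(k+1) = 3 + 4/((k + 2)*(k + 3)*(k + 6))
s_(k+1) − s_k = 4*(-3*k - 13)/(k**5 + 17*k**4 + 107*k**3 + 307*k**2 + 396*k + 180)
(s_(k+1) − s_k) − t_k = 0

Valid: the claim telescopes to t_k.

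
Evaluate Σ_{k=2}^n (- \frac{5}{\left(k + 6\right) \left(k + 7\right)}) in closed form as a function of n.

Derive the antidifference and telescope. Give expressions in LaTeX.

S(n) = \frac{5 \left(1 - n\right)}{8 \left(n + 7\right)}

r(k) = (k + 6)/(k + 8) after simplifying.
Factor: A=k + 6; B=k + 8; C=1.
Key eq: (k + 6)·f(k+1) = (k + 7)·f(k) + (1).
deg f ≤ 1 (via 1,1,0).
Solve for f: f(k) = k/6 (degree 1 ≤ 1).
So s_k = (B(k−1)f/C)·t_k = (k*(k + 7)/6)·t_k = -5*k/(6*k + 36).
Δs = -5/(k**2 + 13*k + 42), as required.
Σ_(k=2)^n t_k = s_(n+1) − s_(2) = (5*(-n - 1)/(6*(n + 7))) − (-5/24), i.e. 5*(1 - n)/(8*(n + 7)).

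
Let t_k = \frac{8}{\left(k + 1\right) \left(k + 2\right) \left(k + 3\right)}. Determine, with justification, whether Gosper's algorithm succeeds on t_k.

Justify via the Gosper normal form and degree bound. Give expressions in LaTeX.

Yes. s_k = \frac{2 k \left(k + 3\right)}{\left(k + 1\right) \left(k + 2\right)}.

t_(k+1)/t_k = (k + 1)/(k + 4).
A = k + 1, B = k + 4, C = 1.
Key eq: (k + 1)·f(k+1) = (k + 3)·f(k) + (1).
deg f ≤ 2 (via 1,1,0).
Coefficient equations give f(k) = k*(k + 3)/4.
Get s_k = R·t_k = 2*k*(k + 3)/((k + 1)*(k + 2)) with R(k) = B(k−1)f(k)/C(k) = k*(k + 3)**2/4.
Check: Δs_k = 8/(k**3 + 6*k**2 + 11*k + 6). ✓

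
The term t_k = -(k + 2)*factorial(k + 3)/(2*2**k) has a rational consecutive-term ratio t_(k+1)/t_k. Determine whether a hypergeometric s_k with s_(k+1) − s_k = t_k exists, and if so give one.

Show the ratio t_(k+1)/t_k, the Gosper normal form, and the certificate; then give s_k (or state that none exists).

s_k = -factorial(k + 3)/2**k

r(k) = (k + 3)*(k + 4)/(2*(k + 2)) after simplifying.
Gosper form: A/B · C(k+1)/C(k) with A=k/2 + 2, B=1, C=k + 2.
Solve (k/2 + 2)·f(k+1) − (1)·f(k) = k + 2.
deg f ≤ 0 (via 1,0,1).
Coefficient equations give f(k) = 2.
Certificate R = B(k−1)f/C = 2/(k + 2) gives s_k = -factorial(k + 3)/2**k.
s_(k+1) − s_k = -(k + 2)*factorial(k + 3)/(2*2**k) = t_k.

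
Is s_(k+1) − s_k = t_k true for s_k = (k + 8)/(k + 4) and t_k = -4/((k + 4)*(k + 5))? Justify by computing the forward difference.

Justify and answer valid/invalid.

valid; difference matches t_k

s_(k+1) = (k + 9)/(k + 5)
s_(k+1) − s_k = -4/(k**2 + 9*k + 20)
(s_(k+1) − s_k) − t_k = 0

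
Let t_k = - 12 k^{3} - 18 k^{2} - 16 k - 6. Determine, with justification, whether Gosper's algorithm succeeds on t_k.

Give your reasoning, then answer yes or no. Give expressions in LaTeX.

Compute t_(k+1)/t_k: get (6*k**3 + 27*k**2 + 44*k + 26)/(6*k**3 + 9*k**2 + 8*k + 3).
A = 1, B = 1, C = k**3 + 3*k**2/2 + 4*k/3 + 1/2.
Need (1)·f(k+1) − (1)·f(k) = k**3 + 3*k**2/2 + 4*k/3 + 1/2.
From deg A=0, deg B=0, deg C=3: d=4.
Solve for f: f(k) = k*(3*k**3 + 2*k + 1)/12 (degree 4 ≤ 4).
Certificate R = B(k−1)f/C = k*(3*k**3 + 2*k + 1)/(2*(6*k**3 + 9*k**2 + 8*k + 3)) gives s_k = k*(-3*k**3 - 2*k - 1).
Δs = -12*k**3 - 18*k**2 - 16*k - 6, as required.

Yes. s_k = k \left(- 3 k^{3} - 2 k - 1\right).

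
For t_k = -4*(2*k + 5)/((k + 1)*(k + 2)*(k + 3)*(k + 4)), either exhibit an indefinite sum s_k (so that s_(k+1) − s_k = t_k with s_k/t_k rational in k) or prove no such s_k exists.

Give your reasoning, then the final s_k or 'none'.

Compute t_(k+1)/t_k: get (k + 1)*(2*k + 7)/((k + 5)*(2*k + 5)).
Gosper form: A/B · C(k+1)/C(k) with A=k + 1, B=k + 5, C=k + 5/2.
Key eq: (k + 1)·f(k+1) = (k + 4)·f(k) + (k + 5/2).
deg f ≤ 3 (via 1,1,1).
A polynomial solution: f(k) = k*(k + 2)*(k + 4)/6.
Certificate R = B(k−1)f/C = k*(k + 2)*(k + 4)**2/(3*(2*k + 5)) gives s_k = 4*k*(-k - 4)/(3*(k**2 + 4*k + 3)).
Check: Δs_k = 4*(-2*k - 5)/(k**4 + 10*k**3 + 35*k**2 + 50*k + 24). ✓

s_k = 4*k*(-k - 4)/(3*(k**2 + 4*k + 3))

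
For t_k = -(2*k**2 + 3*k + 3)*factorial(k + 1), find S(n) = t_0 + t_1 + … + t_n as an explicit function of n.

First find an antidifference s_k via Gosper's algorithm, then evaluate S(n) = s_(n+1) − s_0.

The ratio is (k + 2)*(3*k + 2*(k + 1)**2 + 6)/(2*k**2 + 3*k + 3).
Normal form (A,B,C) = (k + 2, 1, k**2 + 3*k/2 + 3/2).
Solve (k + 2)·f(k+1) − (1)·f(k) = k**2 + 3*k/2 + 3/2.
From deg A=1, deg B=0, deg C=2: d=1.
Solving with deg f ≤ 1: f(k) = (2*k - 1)/2.
Then R = B(k−1)f/C = (2*k - 1)/(2*k**2 + 3*k + 3), so s_k = R(k)·t_k = -(2*k - 1)*factorial(k + 1).
s_(k+1) − s_k = -(2*k**2 + 3*k + 3)*factorial(k + 1) = t_k.
Evaluate: s_(n+1) = -(2*n + 1)*factorial(n + 2); subtract s_(0) = 1 ⇒ S(n) = -2*n*factorial(n + 2) - factorial(n + 2) - 1.

S(n) = -2*n*factorial(n + 2) - factorial(n + 2) - 1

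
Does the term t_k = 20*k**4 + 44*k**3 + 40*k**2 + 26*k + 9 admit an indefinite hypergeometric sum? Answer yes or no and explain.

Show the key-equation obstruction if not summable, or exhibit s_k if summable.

Ratio r(k) = (20*k**4 + 124*k**3 + 292*k**2 + 318*k + 139)/(20*k**4 + 44*k**3 + 40*k**2 + 26*k + 9).
Normal form (A,B,C) = (1, 1, k**4 + 11*k**3/5 + 2*k**2 + 13*k/10 + 9/20).
Solve (1)·f(k+1) − (1)·f(k) = k**4 + 11*k**3/5 + 2*k**2 + 13*k/10 + 9/20.
From deg A=0, deg B=0, deg C=4: d=5.
Solve for f: f(k) = k*(4*k**4 + k**3 - 2*k**2 + 4*k + 2)/20 (degree 5 ≤ 5).
Get s_k = R·t_k = k*(4*k**4 + k**3 - 2*k**2 + 4*k + 2) with R(k) = B(k−1)f(k)/C(k) = k*(4*k**4 + k**3 - 2*k**2 + 4*k + 2)/(20*k**4 + 44*k**3 + 40*k**2 + 26*k + 9).
Verify: 20*k**4 + 44*k**3 + 40*k**2 + 26*k + 9 matches t_k.

Yes. s_k = k*(4*k**4 + k**3 - 2*k**2 + 4*k + 2).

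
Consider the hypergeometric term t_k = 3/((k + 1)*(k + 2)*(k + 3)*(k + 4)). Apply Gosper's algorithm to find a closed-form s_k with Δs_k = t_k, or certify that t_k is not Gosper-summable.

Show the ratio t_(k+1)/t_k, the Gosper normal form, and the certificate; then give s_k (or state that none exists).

The ratio is (k + 1)/(k + 5).
So A=k + 1 and B=k + 5, with C=1.
f must satisfy (k + 1)·f(k+1) − (k + 4)·f(k) = 1.
Bound: deg f ≤ 3.
Coefficient equations give f(k) = k*(k**2 + 6*k + 11)/18.
So s_k = (B(k−1)f/C)·t_k = (k*(k + 4)*(k**2 + 6*k + 11)/18)·t_k = k*(k**2 + 6*k + 11)/(6*(k + 1)*(k + 2)*(k + 3)).
Δs = 3/(k**4 + 10*k**3 + 35*k**2 + 50*k + 24), as required.

s_k = k*(k**2 + 6*k + 11)/(6*(k + 1)*(k + 2)*(k + 3))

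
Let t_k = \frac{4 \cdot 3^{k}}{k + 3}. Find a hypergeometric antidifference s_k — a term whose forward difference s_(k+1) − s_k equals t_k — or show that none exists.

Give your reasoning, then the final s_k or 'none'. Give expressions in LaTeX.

none — t_k is not Gosper-summable

Ratio r(k) = 3*(k + 3)/(k + 4).
So A=3*k + 9 and B=k + 4, with C=1.
f must satisfy (3*k + 9)·f(k+1) − (k + 3)·f(k) = 1.
Degrees (1,1,0) ⇒ d ≤ -1.
Negative degree bound (-1): no f exists, t_k not Gosper-summable.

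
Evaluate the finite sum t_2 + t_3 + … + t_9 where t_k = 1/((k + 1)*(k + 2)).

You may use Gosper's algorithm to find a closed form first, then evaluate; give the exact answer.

r(k) = (k + 1)/(k + 3) after simplifying.
Factor: A=k + 1; B=k + 3; C=1.
Set up (k + 1)·f(k+1) − (k + 2)·f(k) − (1) = 0.
d = 1 from the (1,1,0) case.
Solve for f: f(k) = k (degree 1 ≤ 1).
Get s_k = R·t_k = k/(k + 1) with R(k) = B(k−1)f(k)/C(k) = k*(k + 2).
Δs = 1/(k**2 + 3*k + 2), as required.
Sum = s_(10) − s_(2); s_(10) = 10/11, s_(2) = 2/3 ⇒ 8/33.

Σ = 8/33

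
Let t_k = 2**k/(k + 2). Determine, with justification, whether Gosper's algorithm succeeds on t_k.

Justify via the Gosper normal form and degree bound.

The ratio is 2*(k + 2)/(k + 3).
Gosper form: A/B · C(k+1)/C(k) with A=2*k + 4, B=k + 3, C=1.
Need (2*k + 4)·f(k+1) − (k + 2)·f(k) = 1.
d = -1 from the (1,1,0) case.
Bound -1 < 0, so the key equation has no polynomial solution.

No — negative degree bound, so no certificate f.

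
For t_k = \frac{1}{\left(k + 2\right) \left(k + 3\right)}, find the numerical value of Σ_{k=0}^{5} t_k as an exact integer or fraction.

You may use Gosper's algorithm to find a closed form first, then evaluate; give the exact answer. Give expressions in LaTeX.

Σ = 3/8

Compute t_(k+1)/t_k: get (k + 2)/(k + 4).
A = k + 2, B = k + 4, C = 1.
Need (k + 2)·f(k+1) − (k + 3)·f(k) = 1.
d = 1 from the (1,1,0) case.
Solving with deg f ≤ 1: f(k) = k/2.
So s_k = (B(k−1)f/C)·t_k = (k*(k + 3)/2)·t_k = k/(2*(k + 2)).
Δs = 1/(k**2 + 5*k + 6), as required.
Evaluate s at k=6 and k=0: 3/8 and 0; difference 3/8.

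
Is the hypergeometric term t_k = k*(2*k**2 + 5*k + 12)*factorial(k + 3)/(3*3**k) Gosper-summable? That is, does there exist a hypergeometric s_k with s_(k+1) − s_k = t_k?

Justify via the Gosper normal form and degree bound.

Compute t_(k+1)/t_k: get (k + 1)*(k + 4)*(5*k + 2*(k + 1)**2 + 17)/(3*k*(2*k**2 + 5*k + 12)).
Normal form (A,B,C) = (k/3 + 4/3, 1, k**3 + 5*k**2/2 + 6*k).
Set up (k/3 + 4/3)·f(k+1) − (1)·f(k) − (k**3 + 5*k**2/2 + 6*k) = 0.
From deg A=1, deg B=0, deg C=3: d=2.
Coefficient equations give f(k) = 3*(2*k**2 - k - 4)/2.
Certificate R = B(k−1)f/C = 3*(2*k**2 - k - 4)/(k*(2*k**2 + 5*k + 12)) gives s_k = (2*k**2 - k - 4)*factorial(k + 3)/3**k.
s_(k+1) − s_k = k*(2*k**2 + 5*k + 12)*factorial(k + 3)/(3*3**k) = t_k.

Yes. s_k = (2*k**2 - k - 4)*factorial(k + 3)/3**k.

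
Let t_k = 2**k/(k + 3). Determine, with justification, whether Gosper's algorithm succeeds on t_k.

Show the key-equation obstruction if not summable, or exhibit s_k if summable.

No — key equation has no polynomial f.

t_(k+1)/t_k = 2*(k + 3)/(k + 4).
Normal form (A,B,C) = (2*k + 6, k + 4, 1).
Key eq: (2*k + 6)·f(k+1) = (k + 3)·f(k) + (1).
Bound: deg f ≤ -1.
Negative degree bound (-1): no f exists, t_k not Gosper-summable.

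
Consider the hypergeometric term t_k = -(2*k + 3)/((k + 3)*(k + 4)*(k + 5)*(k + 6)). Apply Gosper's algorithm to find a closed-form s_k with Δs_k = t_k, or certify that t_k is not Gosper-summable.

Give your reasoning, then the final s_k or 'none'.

s_k = k*(-k**2 - 12*k - 17)/(30*(k + 3)*(k + 4)*(k + 5))

The ratio is (k + 3)*(2*k + 5)/((k + 7)*(2*k + 3)).
Factor: A=k + 3; B=k + 7; C=k + 3/2.
Key eq: (k + 3)·f(k+1) = (k + 6)·f(k) + (k + 3/2).
d = 3 from the (1,1,1) case.
Match coefficients ⇒ f(k) = k*(k**2 + 12*k + 17)/60.
Certificate R = B(k−1)f/C = k*(k + 6)*(k**2 + 12*k + 17)/(30*(2*k + 3)) gives s_k = k*(-k**2 - 12*k - 17)/(30*(k + 3)*(k + 4)*(k + 5)).
Δs = (-2*k - 3)/(k**4 + 18*k**3 + 119*k**2 + 342*k + 360), as required.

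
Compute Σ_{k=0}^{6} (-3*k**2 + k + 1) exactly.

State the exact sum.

Σ = -245

Step 1: r(k) = (k - 3*(k + 1)**2 + 2)/(-3*k**2 + k + 1).
Take A(k)=1, B(k)=1, C(k)=k**2 - k/3 - 1/3.
Need (1)·f(k+1) − (1)·f(k) = k**2 - k/3 - 1/3.
Bound: deg f ≤ 3.
Solve for f: f(k) = k**2*(k - 2)/3 (degree 3 ≤ 3).
Then R = B(k−1)f/C = k**2*(k - 2)/(3*k**2 - k - 1), so s_k = R(k)·t_k = k**2*(2 - k).
Check: Δs_k = -3*k**2 + k + 1. ✓
Sum = s_(7) − s_(0); s_(7) = -245, s_(0) = 0 ⇒ -245.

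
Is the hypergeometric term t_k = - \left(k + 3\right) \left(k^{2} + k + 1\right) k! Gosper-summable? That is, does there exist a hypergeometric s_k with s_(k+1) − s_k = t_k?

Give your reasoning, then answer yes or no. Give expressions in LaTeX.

r(k) = (k + 1)*(k + 4)*(k + (k + 1)**2 + 2)/((k + 3)*(k**2 + k + 1)) after simplifying.
Normal form (A,B,C) = (k + 1, 1, k**3 + 4*k**2 + 4*k + 3).
f must satisfy (k + 1)·f(k+1) − (1)·f(k) = k**3 + 4*k**2 + 4*k + 3.
d = 2 from the (1,0,3) case.
Match coefficients ⇒ f(k) = k**2 + 2*k - 1.
So s_k = (B(k−1)f/C)·t_k = ((k**2 + 2*k - 1)/((k + 3)*(k**2 + k + 1)))·t_k = -(k**2 + 2*k - 1)*factorial(k).
Verify: -(k + 3)*(k**2 + k + 1)*factorial(k) matches t_k.

Yes. s_k = - \left(k^{2} + 2 k - 1\right) k!.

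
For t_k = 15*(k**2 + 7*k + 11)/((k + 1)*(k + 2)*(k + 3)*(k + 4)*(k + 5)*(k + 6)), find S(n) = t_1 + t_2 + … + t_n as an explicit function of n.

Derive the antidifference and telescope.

r(k) = (k + 1)*(7*k + (k + 1)**2 + 18)/((k + 7)*(k**2 + 7*k + 11)) after simplifying.
Gosper form: A/B · C(k+1)/C(k) with A=k + 1, B=k + 7, C=k**2 + 7*k + 11.
Key eq: (k + 1)·f(k+1) = (k + 6)·f(k) + (k**2 + 7*k + 11).
From deg A=1, deg B=1, deg C=2: d=5.
Coefficient equations give f(k) = k*(k + 2)*(k + 4)*(k**2 + 9*k + 23)/45.
Then R = B(k−1)f/C = k*(k + 2)*(k + 4)*(k + 6)*(k**2 + 9*k + 23)/(45*(k**2 + 7*k + 11)), so s_k = R(k)·t_k = k*(k**2 + 9*k + 23)/(3*(k**3 + 9*k**2 + 23*k + 15)).
s_(k+1) − s_k = 15*(k**2 + 7*k + 11)/(k**6 + 21*k**5 + 175*k**4 + 735*k**3 + 1624*k**2 + 1764*k + 720) = t_k.
s_(n+1) = (n**3 + 12*n**2 + 44*n + 33)/(3*(n**3 + 12*n**2 + 44*n + 48)) and s_(1) = 11/48, so S(n) = 5*n*(n**2 + 12*n + 44)/(48*(n**3 + 12*n**2 + 44*n + 48)).

S(n) = 5*n*(n**2 + 12*n + 44)/(48*(n**3 + 12*n**2 + 44*n + 48))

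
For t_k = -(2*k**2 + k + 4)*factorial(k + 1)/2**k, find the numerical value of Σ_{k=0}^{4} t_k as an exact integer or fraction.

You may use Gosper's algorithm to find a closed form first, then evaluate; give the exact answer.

Σ = -407

Compute t_(k+1)/t_k: get (k + 2)*(k + 2*(k + 1)**2 + 5)/(2*(2*k**2 + k + 4)).
Factor: A=k/2 + 1; B=1; C=k**2 + k/2 + 2.
Set up (k/2 + 1)·f(k+1) − (1)·f(k) − (k**2 + k/2 + 2) = 0.
From deg A=1, deg B=0, deg C=2: d=1.
Match coefficients ⇒ f(k) = 2*k - 1.
Get s_k = R·t_k = -2**(1 - k)*(2*k - 1)*factorial(k + 1) with R(k) = B(k−1)f(k)/C(k) = 2*(2*k - 1)/(2*k**2 + k + 4).
Verify: -(2*k**2 + k + 4)*factorial(k + 1)/2**k matches t_k.
Telescoping: Σ = s_(5) − s_(0) = -405 − (2) = -407.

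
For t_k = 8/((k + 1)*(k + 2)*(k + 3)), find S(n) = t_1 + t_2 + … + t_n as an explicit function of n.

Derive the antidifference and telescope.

S(n) = 2*n*(n + 5)/(3*(n**2 + 5*n + 6))

Compute t_(k+1)/t_k: get (k + 1)/(k + 4).
A = k + 1, B = k + 4, C = 1.
Solve (k + 1)·f(k+1) − (k + 3)·f(k) = 1.
deg f ≤ 2 (via 1,1,0).
Match coefficients ⇒ f(k) = k*(k + 3)/4.
Then R = B(k−1)f/C = k*(k + 3)**2/4, so s_k = R(k)·t_k = 2*k*(k + 3)/((k + 1)*(k + 2)).
Δs = 8/(k**3 + 6*k**2 + 11*k + 6), as required.
Σ_(k=1)^n t_k = s_(n+1) − s_(1) = (2*(n**2 + 5*n + 4)/(n**2 + 5*n + 6)) − (4/3), i.e. 2*n*(n + 5)/(3*(n**2 + 5*n + 6)).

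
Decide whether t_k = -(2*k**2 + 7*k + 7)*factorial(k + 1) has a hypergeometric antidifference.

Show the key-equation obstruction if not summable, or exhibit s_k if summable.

Yes. s_k = -(2*k + 3)*factorial(k + 1).

Compute t_(k+1)/t_k: get (k + 2)*(7*k + 2*(k + 1)**2 + 14)/(2*k**2 + 7*k + 7).
Take A(k)=k + 2, B(k)=1, C(k)=k**2 + 7*k/2 + 7/2.
f must satisfy (k + 2)·f(k+1) − (1)·f(k) = k**2 + 7*k/2 + 7/2.
deg f ≤ 1 (via 1,0,2).
Solve for f: f(k) = (2*k + 3)/2 (degree 1 ≤ 1).
So s_k = (B(k−1)f/C)·t_k = ((2*k + 3)/(2*k**2 + 7*k + 7))·t_k = -(2*k + 3)*factorial(k + 1).
s_(k+1) − s_k = -(2*k**2 + 7*k + 7)*factorial(k + 1) = t_k.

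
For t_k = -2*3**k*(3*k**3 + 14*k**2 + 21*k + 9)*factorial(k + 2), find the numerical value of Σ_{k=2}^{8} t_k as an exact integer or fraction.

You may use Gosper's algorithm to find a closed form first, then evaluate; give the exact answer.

Σ = -127280544651072

r(k) = 3*(3*k**4 + 32*k**3 + 127*k**2 + 221*k + 141)/(3*k**3 + 14*k**2 + 21*k + 9) after simplifying.
Factor: A=3*k + 9; B=1; C=k**3 + 14*k**2/3 + 7*k + 3.
Solve (3*k + 9)·f(k+1) − (1)·f(k) = k**3 + 14*k**2/3 + 7*k + 3.
d = 2 from the (1,0,3) case.
Solving with deg f ≤ 2: f(k) = k**2/3.
So s_k = (B(k−1)f/C)·t_k = (k**2/(3*k**3 + 14*k**2 + 21*k + 9))·t_k = -2*3**k*k**2*factorial(k + 2).
Δs = -2*3**k*(3*k**3 + 14*k**2 + 21*k + 9)*factorial(k + 2), as required.
Telescoping: Σ = s_(9) − s_(2) = -127280544652800 − (-1728) = -127280544651072.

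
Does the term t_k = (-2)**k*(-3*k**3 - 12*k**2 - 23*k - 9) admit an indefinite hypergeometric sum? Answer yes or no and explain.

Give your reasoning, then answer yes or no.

Yes. s_k = (-2)**k*(k**3 + 2*k**2 + 3*k - 1).

Compute t_(k+1)/t_k: get 2*(-3*k**3 - 21*k**2 - 56*k - 47)/(3*k**3 + 12*k**2 + 23*k + 9).
A = -2, B = 1, C = k**3 + 4*k**2 + 23*k/3 + 3.
Solve (-2)·f(k+1) − (1)·f(k) = k**3 + 4*k**2 + 23*k/3 + 3.
deg f ≤ 3 (via 0,0,3).
Solve for f: f(k) = -(k**3 + 2*k**2 + 3*k - 1)/3 (degree 3 ≤ 3).
Get s_k = R·t_k = (-2)**k*(k**3 + 2*k**2 + 3*k - 1) with R(k) = B(k−1)f(k)/C(k) = -(k**3 + 2*k**2 + 3*k - 1)/(3*k**3 + 12*k**2 + 23*k + 9).
Verify: (-2)**k*(-3*k**3 - 12*k**2 - 23*k - 9) matches t_k.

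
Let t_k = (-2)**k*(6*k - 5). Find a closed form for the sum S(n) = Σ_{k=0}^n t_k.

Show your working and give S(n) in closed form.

Step 1: r(k) = 2*(-6*k - 1)/(6*k - 5).
Gosper form: A/B · C(k+1)/C(k) with A=-2, B=1, C=k - 5/6.
Set up (-2)·f(k+1) − (1)·f(k) − (k - 5/6) = 0.
Bound: deg f ≤ 1.
Solving with deg f ≤ 1: f(k) = -(2*k - 3)/6.
Certificate R = B(k−1)f/C = -(2*k - 3)/(6*k - 5) gives s_k = (-2)**k*(3 - 2*k).
Verify: (-2)**k*(6*k - 5) matches t_k.
Evaluate: s_(n+1) = (-2)**(n + 1)*(1 - 2*n); subtract s_(0) = 3 ⇒ S(n) = (-2)**(n + 1) + (-2)**(n + 2)*n - 3.

S(n) = (-2)**(n + 1) + (-2)**(n + 2)*n - 3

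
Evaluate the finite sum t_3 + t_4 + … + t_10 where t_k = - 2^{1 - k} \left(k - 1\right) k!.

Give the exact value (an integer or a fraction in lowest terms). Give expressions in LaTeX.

Σ = -155919/2

Compute t_(k+1)/t_k: get k*(k + 1)/(2*(k - 1)).
Take A(k)=k/2 + 1/2, B(k)=1, C(k)=k - 1.
Solve (k/2 + 1/2)·f(k+1) − (1)·f(k) = k - 1.
Bound: deg f ≤ 0.
Match coefficients ⇒ f(k) = 2.
So s_k = (B(k−1)f/C)·t_k = (2/(k - 1))·t_k = -2**(2 - k)*factorial(k).
Δs = -2**(1 - k)*(k - 1)*factorial(k), as required.
Evaluate s at k=11 and k=3: -155925/2 and -3; difference -155919/2.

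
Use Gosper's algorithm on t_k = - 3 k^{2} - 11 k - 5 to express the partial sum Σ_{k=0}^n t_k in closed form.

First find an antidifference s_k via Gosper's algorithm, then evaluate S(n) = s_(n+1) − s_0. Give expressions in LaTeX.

S(n) = - n^{3} - 7 n^{2} - 11 n - 5

r(k) = (3*k**2 + 17*k + 19)/(3*k**2 + 11*k + 5) after simplifying.
Gosper form: A/B · C(k+1)/C(k) with A=1, B=1, C=k**2 + 11*k/3 + 5/3.
Set up (1)·f(k+1) − (1)·f(k) − (k**2 + 11*k/3 + 5/3) = 0.
From deg A=0, deg B=0, deg C=2: d=3.
Match coefficients ⇒ f(k) = k**2*(k + 4)/3.
Certificate R = B(k−1)f/C = k**2*(k + 4)/(3*k**2 + 11*k + 5) gives s_k = k**2*(-k - 4).
Δs = -3*k**2 - 11*k - 5, as required.
Telescope: S(n) = s_(n+1) − s_(0) = -n**3 - 7*n**2 - 11*n - 5 − (0) = -n**3 - 7*n**2 - 11*n - 5.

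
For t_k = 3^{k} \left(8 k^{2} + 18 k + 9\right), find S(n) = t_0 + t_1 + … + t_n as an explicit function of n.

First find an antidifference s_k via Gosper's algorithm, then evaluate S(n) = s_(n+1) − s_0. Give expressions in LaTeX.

Ratio r(k) = 3*(8*k**2 + 34*k + 35)/(8*k**2 + 18*k + 9).
So A=3 and B=1, with C=k**2 + 9*k/4 + 9/8.
Need (3)·f(k+1) − (1)·f(k) = k**2 + 9*k/4 + 9/8.
d = 2 from the (0,0,2) case.
A polynomial solution: f(k) = (4*k**2 - 3*k + 3)/8.
So s_k = (B(k−1)f/C)·t_k = ((4*k**2 - 3*k + 3)/((2*k + 3)*(4*k + 3)))·t_k = 3**k*(4*k**2 - 3*k + 3).
s_(k+1) − s_k = 3**k*(8*k**2 + 18*k + 9) = t_k.
Telescope: S(n) = s_(n+1) − s_(0) = 3**(n + 1)*(4*n**2 + 5*n + 4) − (3) = 12*3**n*n**2 + 15*3**n*n + 12*3**n - 3.

S(n) = 12 \cdot 3^{n} n^{2} + 15 \cdot 3^{n} n + 12 \cdot 3^{n} - 3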